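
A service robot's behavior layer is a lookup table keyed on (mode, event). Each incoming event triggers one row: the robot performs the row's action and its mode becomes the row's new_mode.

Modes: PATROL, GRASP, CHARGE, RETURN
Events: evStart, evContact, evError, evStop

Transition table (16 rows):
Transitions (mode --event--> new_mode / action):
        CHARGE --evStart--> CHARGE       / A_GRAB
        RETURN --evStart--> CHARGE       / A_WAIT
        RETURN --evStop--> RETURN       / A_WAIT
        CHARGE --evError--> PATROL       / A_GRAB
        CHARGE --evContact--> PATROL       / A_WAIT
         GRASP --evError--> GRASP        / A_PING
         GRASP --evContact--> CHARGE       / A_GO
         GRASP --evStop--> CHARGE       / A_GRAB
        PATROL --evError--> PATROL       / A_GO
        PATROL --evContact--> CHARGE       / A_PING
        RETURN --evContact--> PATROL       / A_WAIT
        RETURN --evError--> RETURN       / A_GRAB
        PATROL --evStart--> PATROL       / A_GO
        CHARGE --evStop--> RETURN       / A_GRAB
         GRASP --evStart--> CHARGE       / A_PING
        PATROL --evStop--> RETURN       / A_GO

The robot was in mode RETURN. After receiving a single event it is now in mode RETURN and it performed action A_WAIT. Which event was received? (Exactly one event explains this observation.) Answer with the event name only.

try evStart: (RETURN, evStart) → (CHARGE, A_WAIT)
try evContact: (RETURN, evContact) → (PATROL, A_WAIT)
try evError: (RETURN, evError) → (RETURN, A_GRAB)
try evStop: (RETURN, evStop) → (RETURN, A_WAIT)  ← matches

evStop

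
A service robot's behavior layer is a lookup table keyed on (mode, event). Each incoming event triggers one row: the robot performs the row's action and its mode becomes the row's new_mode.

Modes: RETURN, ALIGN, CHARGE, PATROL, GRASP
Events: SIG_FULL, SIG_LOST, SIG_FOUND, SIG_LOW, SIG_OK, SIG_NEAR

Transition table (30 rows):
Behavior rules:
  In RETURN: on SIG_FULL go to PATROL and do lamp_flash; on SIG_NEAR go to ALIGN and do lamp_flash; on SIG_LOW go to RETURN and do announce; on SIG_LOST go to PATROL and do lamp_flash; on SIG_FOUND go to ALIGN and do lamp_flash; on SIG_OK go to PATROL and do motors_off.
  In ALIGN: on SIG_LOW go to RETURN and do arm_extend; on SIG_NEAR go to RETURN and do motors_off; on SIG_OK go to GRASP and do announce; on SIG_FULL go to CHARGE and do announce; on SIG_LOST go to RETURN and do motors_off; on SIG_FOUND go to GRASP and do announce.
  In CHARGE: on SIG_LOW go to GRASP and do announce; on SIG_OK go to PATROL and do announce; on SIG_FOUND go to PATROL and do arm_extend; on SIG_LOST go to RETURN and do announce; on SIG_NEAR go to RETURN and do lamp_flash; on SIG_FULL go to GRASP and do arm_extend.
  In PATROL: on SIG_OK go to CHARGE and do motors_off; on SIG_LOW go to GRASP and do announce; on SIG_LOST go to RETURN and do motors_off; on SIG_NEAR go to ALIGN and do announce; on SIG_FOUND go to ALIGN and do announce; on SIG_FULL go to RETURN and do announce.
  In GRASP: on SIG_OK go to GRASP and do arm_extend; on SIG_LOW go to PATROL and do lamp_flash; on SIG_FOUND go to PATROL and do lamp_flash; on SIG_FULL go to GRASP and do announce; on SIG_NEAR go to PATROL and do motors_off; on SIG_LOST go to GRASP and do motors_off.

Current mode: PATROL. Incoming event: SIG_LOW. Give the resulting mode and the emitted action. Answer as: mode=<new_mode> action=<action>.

current mode = PATROL; filter table to that mode:
  (PATROL, SIG_OK) → (CHARGE, motors_off)
  (PATROL, SIG_LOW) → (GRASP, announce)  ← event matches
  (PATROL, SIG_LOST) → (RETURN, motors_off)
  (PATROL, SIG_NEAR) → (ALIGN, announce)
  (PATROL, SIG_FOUND) → (ALIGN, announce)
  (PATROL, SIG_FULL) → (RETURN, announce)
event = SIG_LOW selects (GRASP, announce)

mode=GRASP action=announce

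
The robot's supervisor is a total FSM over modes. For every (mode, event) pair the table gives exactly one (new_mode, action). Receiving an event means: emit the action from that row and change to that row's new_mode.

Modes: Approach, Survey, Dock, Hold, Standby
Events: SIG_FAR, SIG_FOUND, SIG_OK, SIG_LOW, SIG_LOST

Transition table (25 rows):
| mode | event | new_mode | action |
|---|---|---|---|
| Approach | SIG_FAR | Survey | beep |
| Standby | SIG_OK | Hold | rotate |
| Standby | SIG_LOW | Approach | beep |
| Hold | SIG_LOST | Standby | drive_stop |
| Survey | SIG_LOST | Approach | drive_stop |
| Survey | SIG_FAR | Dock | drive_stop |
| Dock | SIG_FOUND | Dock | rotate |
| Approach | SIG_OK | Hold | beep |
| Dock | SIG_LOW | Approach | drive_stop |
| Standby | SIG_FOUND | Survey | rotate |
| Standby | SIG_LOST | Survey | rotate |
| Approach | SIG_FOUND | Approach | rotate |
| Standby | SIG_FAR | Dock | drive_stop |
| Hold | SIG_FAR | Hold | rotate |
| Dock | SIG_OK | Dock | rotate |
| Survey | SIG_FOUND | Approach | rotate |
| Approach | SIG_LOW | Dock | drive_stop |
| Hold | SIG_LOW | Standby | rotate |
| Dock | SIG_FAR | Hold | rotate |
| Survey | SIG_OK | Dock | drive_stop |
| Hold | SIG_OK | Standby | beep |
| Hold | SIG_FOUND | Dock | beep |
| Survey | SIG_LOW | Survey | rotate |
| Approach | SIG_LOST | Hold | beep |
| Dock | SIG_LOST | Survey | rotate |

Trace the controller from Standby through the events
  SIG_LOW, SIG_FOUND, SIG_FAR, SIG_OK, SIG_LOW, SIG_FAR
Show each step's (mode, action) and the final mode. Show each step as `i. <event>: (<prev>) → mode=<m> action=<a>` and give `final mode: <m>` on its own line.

final mode: Survey

1. SIG_LOW: (Standby) → mode=Approach action=beep
2. SIG_FOUND: (Approach) → mode=Approach action=rotate
3. SIG_FAR: (Approach) → mode=Survey action=beep
4. SIG_OK: (Survey) → mode=Dock action=drive_stop
5. SIG_LOW: (Dock) → mode=Approach action=drive_stop
6. SIG_FAR: (Approach) → mode=Survey action=beep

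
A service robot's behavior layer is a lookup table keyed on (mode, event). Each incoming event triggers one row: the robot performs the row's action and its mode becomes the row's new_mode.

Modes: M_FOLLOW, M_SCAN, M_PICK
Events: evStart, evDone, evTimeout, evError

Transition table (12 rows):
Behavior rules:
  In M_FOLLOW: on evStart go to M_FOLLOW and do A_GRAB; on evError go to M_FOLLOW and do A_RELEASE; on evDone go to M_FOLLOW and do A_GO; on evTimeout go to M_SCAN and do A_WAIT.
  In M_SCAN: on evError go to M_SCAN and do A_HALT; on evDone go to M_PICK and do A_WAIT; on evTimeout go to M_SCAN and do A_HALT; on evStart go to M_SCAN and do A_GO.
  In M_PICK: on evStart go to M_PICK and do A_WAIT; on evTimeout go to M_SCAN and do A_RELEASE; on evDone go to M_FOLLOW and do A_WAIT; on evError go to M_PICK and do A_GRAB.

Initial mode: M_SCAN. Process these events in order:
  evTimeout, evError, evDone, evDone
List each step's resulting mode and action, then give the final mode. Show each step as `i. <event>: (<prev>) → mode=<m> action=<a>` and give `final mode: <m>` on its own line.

1. evTimeout: (M_SCAN) → mode=M_SCAN action=A_HALT
2. evError: (M_SCAN) → mode=M_SCAN action=A_HALT
3. evDone: (M_SCAN) → mode=M_PICK action=A_WAIT
4. evDone: (M_PICK) → mode=M_FOLLOW action=A_WAIT

final mode: M_FOLLOW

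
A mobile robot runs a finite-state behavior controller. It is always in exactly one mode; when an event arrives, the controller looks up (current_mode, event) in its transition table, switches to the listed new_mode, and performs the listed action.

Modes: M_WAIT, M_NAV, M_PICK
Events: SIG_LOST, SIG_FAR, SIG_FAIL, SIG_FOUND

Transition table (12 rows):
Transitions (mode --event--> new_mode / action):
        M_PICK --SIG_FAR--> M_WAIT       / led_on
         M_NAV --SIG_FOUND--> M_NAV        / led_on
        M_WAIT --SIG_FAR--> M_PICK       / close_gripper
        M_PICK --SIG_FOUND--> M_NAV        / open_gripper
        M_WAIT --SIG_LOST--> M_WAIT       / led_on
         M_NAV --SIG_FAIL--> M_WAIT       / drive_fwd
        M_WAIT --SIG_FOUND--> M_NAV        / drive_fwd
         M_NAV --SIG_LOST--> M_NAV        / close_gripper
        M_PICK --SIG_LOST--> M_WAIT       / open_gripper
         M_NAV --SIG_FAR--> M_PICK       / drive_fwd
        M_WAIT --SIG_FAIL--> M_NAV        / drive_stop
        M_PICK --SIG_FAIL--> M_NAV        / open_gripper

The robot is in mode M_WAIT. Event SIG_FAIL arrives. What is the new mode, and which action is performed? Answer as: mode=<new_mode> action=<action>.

mode=M_NAV action=drive_stop

current mode = M_WAIT; filter table to that mode:
  (M_WAIT, SIG_FAR) → (M_PICK, close_gripper)
  (M_WAIT, SIG_LOST) → (M_WAIT, led_on)
  (M_WAIT, SIG_FOUND) → (M_NAV, drive_fwd)
  (M_WAIT, SIG_FAIL) → (M_NAV, drive_stop)  ← event matches
event = SIG_FAIL selects (M_NAV, drive_stop)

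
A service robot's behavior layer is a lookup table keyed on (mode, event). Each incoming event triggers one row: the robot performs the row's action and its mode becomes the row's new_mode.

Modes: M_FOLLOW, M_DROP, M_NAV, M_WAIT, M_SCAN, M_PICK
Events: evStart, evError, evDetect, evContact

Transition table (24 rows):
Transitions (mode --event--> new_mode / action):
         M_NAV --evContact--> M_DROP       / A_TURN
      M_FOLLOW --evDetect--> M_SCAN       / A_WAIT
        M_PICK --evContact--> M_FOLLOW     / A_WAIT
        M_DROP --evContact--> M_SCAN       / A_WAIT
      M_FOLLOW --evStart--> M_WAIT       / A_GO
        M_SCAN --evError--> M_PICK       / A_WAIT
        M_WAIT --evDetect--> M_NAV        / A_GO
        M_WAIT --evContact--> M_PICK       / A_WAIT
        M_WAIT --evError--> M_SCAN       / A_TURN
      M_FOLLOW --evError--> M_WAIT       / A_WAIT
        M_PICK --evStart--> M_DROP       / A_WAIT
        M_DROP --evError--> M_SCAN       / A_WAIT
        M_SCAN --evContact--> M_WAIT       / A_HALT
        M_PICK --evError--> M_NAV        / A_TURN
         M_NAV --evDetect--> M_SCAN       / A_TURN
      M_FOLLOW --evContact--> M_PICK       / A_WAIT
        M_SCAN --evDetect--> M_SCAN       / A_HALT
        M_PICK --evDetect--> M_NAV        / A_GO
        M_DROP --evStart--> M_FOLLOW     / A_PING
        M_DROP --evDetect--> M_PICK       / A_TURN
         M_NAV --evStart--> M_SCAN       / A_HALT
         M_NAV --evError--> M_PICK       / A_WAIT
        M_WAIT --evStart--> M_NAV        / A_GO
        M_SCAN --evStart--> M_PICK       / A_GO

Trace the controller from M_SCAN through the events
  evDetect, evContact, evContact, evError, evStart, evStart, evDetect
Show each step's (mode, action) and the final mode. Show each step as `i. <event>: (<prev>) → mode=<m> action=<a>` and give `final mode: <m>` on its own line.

1. evDetect: (M_SCAN) → mode=M_SCAN action=A_HALT
2. evContact: (M_SCAN) → mode=M_WAIT action=A_HALT
3. evContact: (M_WAIT) → mode=M_PICK action=A_WAIT
4. evError: (M_PICK) → mode=M_NAV action=A_TURN
5. evStart: (M_NAV) → mode=M_SCAN action=A_HALT
6. evStart: (M_SCAN) → mode=M_PICK action=A_GO
7. evDetect: (M_PICK) → mode=M_NAV action=A_GO

final mode: M_NAV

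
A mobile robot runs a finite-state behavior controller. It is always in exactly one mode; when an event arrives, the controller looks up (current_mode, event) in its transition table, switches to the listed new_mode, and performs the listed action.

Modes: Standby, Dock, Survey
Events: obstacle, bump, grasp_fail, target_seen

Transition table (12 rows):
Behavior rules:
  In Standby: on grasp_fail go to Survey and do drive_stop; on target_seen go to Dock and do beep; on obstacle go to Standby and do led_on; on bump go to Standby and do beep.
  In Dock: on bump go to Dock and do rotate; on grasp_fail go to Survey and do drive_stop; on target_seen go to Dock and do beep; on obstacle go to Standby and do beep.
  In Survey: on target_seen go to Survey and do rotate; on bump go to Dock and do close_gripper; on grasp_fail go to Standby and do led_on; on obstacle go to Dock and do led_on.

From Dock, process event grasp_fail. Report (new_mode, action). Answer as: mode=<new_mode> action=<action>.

mode=Survey action=drive_stop

current mode = Dock; filter table to that mode:
  (Dock, bump) → (Dock, rotate)
  (Dock, grasp_fail) → (Survey, drive_stop)  ← event matches
  (Dock, target_seen) → (Dock, beep)
  (Dock, obstacle) → (Standby, beep)
event = grasp_fail selects (Survey, drive_stop)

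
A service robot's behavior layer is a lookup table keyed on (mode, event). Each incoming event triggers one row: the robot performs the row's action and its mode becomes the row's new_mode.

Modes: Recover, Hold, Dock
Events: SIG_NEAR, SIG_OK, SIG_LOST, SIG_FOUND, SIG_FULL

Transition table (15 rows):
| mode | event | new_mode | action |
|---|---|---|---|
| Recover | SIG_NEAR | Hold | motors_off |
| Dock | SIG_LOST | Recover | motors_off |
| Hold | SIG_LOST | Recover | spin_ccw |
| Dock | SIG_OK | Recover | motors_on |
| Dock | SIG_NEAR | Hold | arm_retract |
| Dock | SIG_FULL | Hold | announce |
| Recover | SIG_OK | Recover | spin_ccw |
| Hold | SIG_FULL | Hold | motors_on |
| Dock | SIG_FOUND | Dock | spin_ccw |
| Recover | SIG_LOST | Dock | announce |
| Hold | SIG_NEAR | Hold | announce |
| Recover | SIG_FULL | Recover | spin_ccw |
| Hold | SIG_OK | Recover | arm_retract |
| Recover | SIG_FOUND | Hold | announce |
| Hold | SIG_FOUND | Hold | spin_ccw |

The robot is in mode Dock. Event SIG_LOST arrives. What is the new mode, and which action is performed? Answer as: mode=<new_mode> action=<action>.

current mode = Dock; filter table to that mode:
  (Dock, SIG_LOST) → (Recover, motors_off)  ← event matches
  (Dock, SIG_OK) → (Recover, motors_on)
  (Dock, SIG_NEAR) → (Hold, arm_retract)
  (Dock, SIG_FULL) → (Hold, announce)
  (Dock, SIG_FOUND) → (Dock, spin_ccw)
event = SIG_LOST selects (Recover, motors_off)

mode=Recover action=motors_off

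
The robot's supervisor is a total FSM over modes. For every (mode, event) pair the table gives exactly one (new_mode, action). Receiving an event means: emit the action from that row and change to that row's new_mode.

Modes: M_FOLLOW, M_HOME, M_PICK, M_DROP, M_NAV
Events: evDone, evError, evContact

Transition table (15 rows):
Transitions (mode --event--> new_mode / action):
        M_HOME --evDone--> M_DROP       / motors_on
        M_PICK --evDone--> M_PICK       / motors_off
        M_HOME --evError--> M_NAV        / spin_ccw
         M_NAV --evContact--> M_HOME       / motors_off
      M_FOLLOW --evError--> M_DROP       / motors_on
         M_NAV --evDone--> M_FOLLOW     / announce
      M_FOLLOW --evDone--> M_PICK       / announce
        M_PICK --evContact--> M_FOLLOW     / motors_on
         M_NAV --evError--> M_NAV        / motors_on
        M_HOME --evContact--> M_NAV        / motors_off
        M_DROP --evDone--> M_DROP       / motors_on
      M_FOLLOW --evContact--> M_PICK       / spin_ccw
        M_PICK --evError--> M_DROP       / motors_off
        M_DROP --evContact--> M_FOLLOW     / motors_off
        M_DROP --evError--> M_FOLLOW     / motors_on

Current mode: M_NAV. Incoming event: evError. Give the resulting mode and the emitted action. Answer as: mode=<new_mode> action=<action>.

current mode = M_NAV; filter table to that mode:
  (M_NAV, evContact) → (M_HOME, motors_off)
  (M_NAV, evDone) → (M_FOLLOW, announce)
  (M_NAV, evError) → (M_NAV, motors_on)  ← event matches
event = evError selects (M_NAV, motors_on)

mode=M_NAV action=motors_on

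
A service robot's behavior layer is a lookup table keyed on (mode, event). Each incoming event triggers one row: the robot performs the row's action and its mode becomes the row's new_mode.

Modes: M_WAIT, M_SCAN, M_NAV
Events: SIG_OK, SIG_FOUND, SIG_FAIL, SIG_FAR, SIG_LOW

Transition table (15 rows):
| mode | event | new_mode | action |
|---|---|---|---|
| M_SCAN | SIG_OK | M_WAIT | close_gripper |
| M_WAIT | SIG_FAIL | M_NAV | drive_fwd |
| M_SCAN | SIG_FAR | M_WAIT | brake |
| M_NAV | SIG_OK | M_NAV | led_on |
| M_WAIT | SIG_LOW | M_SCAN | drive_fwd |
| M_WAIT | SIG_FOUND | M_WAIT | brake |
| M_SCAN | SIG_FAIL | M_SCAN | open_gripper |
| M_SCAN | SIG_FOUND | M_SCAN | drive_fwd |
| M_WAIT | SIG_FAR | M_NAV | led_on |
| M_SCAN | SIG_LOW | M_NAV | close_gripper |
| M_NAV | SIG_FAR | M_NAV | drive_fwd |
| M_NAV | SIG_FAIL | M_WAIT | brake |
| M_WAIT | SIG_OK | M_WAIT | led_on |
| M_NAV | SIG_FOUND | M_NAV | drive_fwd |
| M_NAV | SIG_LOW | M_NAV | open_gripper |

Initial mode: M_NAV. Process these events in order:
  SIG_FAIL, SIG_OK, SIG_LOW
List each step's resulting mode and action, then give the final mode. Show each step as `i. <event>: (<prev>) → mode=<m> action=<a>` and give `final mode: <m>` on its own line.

final mode: M_SCAN

1. SIG_FAIL: (M_NAV) → mode=M_WAIT action=brake
2. SIG_OK: (M_WAIT) → mode=M_WAIT action=led_on
3. SIG_LOW: (M_WAIT) → mode=M_SCAN action=drive_fwd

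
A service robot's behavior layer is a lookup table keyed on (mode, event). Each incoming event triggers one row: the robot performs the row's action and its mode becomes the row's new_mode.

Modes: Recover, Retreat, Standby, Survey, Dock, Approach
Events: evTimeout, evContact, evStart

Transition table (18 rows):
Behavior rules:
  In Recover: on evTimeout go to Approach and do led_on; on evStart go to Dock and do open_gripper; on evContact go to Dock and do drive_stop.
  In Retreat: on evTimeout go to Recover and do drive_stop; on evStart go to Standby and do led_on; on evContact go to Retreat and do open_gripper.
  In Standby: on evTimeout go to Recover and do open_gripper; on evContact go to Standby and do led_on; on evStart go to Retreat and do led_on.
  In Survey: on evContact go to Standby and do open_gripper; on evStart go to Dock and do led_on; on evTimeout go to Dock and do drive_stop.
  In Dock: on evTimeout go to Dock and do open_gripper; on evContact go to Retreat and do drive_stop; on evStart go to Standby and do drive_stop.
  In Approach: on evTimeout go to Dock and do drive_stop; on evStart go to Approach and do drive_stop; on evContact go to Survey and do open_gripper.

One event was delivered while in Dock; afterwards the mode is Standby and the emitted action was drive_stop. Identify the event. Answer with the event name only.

try evTimeout: (Dock, evTimeout) → (Dock, open_gripper)
try evContact: (Dock, evContact) → (Retreat, drive_stop)
try evStart: (Dock, evStart) → (Standby, drive_stop)  ← matches

evStart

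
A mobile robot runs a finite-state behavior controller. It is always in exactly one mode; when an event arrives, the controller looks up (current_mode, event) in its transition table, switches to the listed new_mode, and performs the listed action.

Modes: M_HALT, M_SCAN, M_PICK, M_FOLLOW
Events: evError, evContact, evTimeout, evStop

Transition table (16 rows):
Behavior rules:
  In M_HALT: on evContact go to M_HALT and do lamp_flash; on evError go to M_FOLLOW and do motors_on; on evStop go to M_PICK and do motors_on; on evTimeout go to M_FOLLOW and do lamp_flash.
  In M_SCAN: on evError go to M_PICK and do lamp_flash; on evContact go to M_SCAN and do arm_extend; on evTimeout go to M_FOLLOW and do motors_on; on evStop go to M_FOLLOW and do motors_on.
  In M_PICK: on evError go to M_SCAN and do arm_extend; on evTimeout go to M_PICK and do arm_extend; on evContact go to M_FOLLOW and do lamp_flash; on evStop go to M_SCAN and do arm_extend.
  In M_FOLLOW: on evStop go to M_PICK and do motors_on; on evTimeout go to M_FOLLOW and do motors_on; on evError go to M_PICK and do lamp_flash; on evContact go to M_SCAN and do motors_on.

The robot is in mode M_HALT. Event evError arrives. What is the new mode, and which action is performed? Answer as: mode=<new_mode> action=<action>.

current mode = M_HALT; filter table to that mode:
  (M_HALT, evContact) → (M_HALT, lamp_flash)
  (M_HALT, evError) → (M_FOLLOW, motors_on)  ← event matches
  (M_HALT, evStop) → (M_PICK, motors_on)
  (M_HALT, evTimeout) → (M_FOLLOW, lamp_flash)
event = evError selects (M_FOLLOW, motors_on)

mode=M_FOLLOW action=motors_on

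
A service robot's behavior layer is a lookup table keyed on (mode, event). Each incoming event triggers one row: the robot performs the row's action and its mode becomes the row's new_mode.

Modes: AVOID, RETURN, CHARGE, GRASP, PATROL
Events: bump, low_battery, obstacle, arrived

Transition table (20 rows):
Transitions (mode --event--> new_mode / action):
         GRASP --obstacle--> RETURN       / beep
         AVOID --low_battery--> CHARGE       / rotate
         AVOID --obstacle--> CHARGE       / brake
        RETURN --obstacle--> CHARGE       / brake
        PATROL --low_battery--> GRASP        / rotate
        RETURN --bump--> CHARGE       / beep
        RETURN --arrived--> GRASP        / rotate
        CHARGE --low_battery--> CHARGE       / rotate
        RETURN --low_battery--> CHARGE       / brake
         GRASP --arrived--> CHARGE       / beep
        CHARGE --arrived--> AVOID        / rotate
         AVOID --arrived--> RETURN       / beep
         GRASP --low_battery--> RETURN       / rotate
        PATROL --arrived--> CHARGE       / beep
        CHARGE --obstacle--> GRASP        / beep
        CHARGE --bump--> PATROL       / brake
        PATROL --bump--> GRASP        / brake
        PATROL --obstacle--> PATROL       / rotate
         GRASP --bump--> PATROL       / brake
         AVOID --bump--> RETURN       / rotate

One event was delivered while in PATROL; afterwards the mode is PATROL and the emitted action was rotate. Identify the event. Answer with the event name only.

try bump: (PATROL, bump) → (GRASP, brake)
try low_battery: (PATROL, low_battery) → (GRASP, rotate)
try obstacle: (PATROL, obstacle) → (PATROL, rotate)  ← matches
try arrived: (PATROL, arrived) → (CHARGE, beep)

obstacle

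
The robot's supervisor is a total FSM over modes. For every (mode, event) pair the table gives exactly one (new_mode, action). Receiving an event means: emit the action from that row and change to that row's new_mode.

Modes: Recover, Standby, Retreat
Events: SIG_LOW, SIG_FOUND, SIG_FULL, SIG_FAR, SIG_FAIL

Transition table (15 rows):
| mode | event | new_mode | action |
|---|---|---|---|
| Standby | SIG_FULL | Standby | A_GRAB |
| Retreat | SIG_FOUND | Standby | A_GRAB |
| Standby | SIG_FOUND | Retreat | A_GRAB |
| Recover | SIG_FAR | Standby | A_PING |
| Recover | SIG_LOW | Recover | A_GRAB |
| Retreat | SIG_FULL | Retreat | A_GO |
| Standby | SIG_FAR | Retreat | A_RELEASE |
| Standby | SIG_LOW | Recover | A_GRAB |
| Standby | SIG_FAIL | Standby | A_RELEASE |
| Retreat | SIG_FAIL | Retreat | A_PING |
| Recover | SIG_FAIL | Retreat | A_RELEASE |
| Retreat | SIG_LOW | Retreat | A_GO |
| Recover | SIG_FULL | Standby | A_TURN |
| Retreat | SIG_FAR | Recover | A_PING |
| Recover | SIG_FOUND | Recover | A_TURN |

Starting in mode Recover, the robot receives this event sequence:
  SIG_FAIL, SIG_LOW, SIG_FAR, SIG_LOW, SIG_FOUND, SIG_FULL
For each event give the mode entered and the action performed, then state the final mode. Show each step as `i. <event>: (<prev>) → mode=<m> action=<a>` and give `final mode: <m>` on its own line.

final mode: Standby

1. SIG_FAIL: (Recover) → mode=Retreat action=A_RELEASE
2. SIG_LOW: (Retreat) → mode=Retreat action=A_GO
3. SIG_FAR: (Retreat) → mode=Recover action=A_PING
4. SIG_LOW: (Recover) → mode=Recover action=A_GRAB
5. SIG_FOUND: (Recover) → mode=Recover action=A_TURN
6. SIG_FULL: (Recover) → mode=Standby action=A_TURN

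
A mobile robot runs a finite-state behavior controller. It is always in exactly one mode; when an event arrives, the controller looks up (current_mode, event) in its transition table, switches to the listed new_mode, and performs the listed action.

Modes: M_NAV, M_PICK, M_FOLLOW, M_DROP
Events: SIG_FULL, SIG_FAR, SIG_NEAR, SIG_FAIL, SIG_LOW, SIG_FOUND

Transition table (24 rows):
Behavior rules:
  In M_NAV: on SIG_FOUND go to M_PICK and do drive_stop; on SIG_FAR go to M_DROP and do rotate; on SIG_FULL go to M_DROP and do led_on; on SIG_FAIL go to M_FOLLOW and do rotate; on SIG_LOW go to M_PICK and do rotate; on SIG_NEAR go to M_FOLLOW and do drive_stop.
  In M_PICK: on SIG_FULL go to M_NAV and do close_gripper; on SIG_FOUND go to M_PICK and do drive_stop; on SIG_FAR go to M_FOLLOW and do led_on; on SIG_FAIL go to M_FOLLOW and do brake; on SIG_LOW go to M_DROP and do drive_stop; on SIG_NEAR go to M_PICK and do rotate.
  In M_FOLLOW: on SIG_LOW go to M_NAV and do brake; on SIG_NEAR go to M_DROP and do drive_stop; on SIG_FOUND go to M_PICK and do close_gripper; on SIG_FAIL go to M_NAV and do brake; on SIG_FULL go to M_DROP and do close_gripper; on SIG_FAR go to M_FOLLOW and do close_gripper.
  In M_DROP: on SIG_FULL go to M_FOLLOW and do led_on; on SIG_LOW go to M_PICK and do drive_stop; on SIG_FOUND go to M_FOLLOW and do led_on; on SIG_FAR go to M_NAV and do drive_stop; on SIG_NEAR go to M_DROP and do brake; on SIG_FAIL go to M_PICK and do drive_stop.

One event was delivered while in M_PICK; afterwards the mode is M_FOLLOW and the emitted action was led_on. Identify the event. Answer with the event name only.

SIG_FAR

try SIG_FULL: (M_PICK, SIG_FULL) → (M_NAV, close_gripper)
try SIG_FAR: (M_PICK, SIG_FAR) → (M_FOLLOW, led_on)  ← matches
try SIG_NEAR: (M_PICK, SIG_NEAR) → (M_PICK, rotate)
try SIG_FAIL: (M_PICK, SIG_FAIL) → (M_FOLLOW, brake)
try SIG_LOW: (M_PICK, SIG_LOW) → (M_DROP, drive_stop)
try SIG_FOUND: (M_PICK, SIG_FOUND) → (M_PICK, drive_stop)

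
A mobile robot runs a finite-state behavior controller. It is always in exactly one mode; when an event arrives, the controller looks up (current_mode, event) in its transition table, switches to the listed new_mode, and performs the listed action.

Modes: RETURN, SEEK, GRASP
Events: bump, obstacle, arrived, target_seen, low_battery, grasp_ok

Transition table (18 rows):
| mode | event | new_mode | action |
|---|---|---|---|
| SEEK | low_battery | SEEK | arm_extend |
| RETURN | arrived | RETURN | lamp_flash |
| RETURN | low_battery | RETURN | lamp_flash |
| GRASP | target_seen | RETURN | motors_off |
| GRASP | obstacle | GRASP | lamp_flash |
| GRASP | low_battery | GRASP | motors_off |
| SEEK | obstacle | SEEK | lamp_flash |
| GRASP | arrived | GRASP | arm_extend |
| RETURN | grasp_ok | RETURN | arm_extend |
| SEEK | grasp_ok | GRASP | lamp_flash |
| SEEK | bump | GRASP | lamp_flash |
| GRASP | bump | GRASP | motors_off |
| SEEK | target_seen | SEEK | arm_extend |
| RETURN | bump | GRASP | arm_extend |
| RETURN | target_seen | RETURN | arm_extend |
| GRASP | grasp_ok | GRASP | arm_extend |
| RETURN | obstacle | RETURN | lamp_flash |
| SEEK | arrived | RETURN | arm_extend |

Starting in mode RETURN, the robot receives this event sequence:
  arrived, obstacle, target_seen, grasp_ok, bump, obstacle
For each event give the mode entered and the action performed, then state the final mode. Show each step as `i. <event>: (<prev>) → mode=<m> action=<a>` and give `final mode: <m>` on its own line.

final mode: GRASP

1. arrived: (RETURN) → mode=RETURN action=lamp_flash
2. obstacle: (RETURN) → mode=RETURN action=lamp_flash
3. target_seen: (RETURN) → mode=RETURN action=arm_extend
4. grasp_ok: (RETURN) → mode=RETURN action=arm_extend
5. bump: (RETURN) → mode=GRASP action=arm_extend
6. obstacle: (GRASP) → mode=GRASP action=lamp_flash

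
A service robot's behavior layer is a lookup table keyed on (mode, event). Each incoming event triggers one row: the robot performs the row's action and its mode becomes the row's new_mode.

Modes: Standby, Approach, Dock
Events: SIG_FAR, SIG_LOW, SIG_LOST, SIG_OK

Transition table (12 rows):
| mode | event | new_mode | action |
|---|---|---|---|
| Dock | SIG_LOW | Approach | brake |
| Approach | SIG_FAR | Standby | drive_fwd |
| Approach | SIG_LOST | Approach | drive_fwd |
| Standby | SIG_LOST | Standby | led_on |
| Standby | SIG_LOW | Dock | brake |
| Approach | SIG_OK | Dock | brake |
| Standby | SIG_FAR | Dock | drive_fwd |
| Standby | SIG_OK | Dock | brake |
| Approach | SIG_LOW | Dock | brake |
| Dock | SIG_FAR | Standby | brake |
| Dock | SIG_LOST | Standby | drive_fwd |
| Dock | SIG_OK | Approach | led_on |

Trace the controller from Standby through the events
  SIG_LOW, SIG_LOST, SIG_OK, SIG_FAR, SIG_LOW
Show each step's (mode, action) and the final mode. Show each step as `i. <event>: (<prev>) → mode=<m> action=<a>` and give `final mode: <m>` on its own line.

1. SIG_LOW: (Standby) → mode=Dock action=brake
2. SIG_LOST: (Dock) → mode=Standby action=drive_fwd
3. SIG_OK: (Standby) → mode=Dock action=brake
4. SIG_FAR: (Dock) → mode=Standby action=brake
5. SIG_LOW: (Standby) → mode=Dock action=brake

final mode: Dock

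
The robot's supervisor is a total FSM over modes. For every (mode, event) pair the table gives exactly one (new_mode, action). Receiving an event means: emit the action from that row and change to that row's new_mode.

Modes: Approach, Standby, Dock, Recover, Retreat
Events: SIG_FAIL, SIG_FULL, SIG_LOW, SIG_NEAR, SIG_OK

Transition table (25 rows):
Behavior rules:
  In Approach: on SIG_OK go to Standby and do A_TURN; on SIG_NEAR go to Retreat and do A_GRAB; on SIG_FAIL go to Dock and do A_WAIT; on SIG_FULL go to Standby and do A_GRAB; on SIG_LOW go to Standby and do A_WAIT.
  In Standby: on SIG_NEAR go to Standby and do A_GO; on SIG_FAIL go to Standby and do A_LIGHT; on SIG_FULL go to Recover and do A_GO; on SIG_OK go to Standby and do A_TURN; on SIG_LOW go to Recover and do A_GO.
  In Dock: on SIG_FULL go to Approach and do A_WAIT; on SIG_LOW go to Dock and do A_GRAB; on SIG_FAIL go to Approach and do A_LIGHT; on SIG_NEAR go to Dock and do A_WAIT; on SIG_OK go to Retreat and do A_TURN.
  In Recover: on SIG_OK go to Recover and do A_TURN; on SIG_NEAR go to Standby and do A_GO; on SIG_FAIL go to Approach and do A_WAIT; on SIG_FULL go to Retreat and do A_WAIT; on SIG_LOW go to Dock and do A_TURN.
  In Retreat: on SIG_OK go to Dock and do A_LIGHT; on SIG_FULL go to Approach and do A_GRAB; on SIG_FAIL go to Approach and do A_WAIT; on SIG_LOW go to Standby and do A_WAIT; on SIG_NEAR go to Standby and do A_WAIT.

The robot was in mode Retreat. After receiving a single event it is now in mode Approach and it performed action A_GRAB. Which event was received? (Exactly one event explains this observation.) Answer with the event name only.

SIG_FULL

try SIG_FAIL: (Retreat, SIG_FAIL) → (Approach, A_WAIT)
try SIG_FULL: (Retreat, SIG_FULL) → (Approach, A_GRAB)  ← matches
try SIG_LOW: (Retreat, SIG_LOW) → (Standby, A_WAIT)
try SIG_NEAR: (Retreat, SIG_NEAR) → (Standby, A_WAIT)
try SIG_OK: (Retreat, SIG_OK) → (Dock, A_LIGHT)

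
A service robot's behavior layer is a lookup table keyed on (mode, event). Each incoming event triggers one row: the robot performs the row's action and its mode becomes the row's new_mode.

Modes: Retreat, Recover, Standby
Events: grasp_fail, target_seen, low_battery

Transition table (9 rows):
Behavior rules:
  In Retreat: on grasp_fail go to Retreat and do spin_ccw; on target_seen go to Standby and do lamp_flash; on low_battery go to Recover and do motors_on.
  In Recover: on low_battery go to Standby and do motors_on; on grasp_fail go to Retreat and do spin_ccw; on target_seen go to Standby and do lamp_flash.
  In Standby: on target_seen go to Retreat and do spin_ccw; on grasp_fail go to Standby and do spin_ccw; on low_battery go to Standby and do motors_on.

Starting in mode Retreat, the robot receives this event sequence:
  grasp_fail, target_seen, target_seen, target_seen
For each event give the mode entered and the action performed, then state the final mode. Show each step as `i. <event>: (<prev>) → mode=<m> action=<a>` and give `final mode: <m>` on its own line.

final mode: Standby

1. grasp_fail: (Retreat) → mode=Retreat action=spin_ccw
2. target_seen: (Retreat) → mode=Standby action=lamp_flash
3. target_seen: (Standby) → mode=Retreat action=spin_ccw
4. target_seen: (Retreat) → mode=Standby action=lamp_flash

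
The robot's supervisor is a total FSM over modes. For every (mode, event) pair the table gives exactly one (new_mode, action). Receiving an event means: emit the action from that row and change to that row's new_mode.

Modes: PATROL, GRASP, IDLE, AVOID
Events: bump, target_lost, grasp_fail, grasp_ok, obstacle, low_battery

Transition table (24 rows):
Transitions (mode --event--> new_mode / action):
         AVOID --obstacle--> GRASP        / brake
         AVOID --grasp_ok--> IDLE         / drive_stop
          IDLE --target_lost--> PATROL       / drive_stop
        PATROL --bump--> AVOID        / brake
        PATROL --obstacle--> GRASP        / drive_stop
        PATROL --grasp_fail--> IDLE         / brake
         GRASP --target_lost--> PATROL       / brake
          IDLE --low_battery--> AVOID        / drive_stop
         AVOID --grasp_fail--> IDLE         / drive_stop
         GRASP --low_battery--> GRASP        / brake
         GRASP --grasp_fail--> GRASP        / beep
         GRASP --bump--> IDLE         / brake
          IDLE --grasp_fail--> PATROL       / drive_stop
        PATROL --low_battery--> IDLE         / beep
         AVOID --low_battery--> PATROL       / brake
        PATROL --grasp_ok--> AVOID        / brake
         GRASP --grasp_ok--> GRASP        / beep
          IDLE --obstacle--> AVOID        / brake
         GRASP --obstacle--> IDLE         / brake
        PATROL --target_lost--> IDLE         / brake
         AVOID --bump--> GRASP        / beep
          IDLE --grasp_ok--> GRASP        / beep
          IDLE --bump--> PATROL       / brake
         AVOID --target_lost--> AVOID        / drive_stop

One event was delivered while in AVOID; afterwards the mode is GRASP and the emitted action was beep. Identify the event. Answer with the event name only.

bump

try bump: (AVOID, bump) → (GRASP, beep)  ← matches
try target_lost: (AVOID, target_lost) → (AVOID, drive_stop)
try grasp_fail: (AVOID, grasp_fail) → (IDLE, drive_stop)
try grasp_ok: (AVOID, grasp_ok) → (IDLE, drive_stop)
try obstacle: (AVOID, obstacle) → (GRASP, brake)
try low_battery: (AVOID, low_battery) → (PATROL, brake)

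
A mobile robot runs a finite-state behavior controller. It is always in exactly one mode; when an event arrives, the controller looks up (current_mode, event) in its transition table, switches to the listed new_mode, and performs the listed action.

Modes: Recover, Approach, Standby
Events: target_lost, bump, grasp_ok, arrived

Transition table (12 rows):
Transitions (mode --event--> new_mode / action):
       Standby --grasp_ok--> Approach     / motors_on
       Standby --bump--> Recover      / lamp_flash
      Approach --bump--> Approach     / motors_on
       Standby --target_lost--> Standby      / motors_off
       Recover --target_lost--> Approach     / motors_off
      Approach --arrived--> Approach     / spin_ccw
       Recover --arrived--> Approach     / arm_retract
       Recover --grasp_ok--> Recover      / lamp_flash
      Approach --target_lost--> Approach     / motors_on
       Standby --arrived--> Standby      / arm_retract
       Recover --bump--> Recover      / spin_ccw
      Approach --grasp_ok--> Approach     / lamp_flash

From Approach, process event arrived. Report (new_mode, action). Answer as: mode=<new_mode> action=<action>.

current mode = Approach; filter table to that mode:
  (Approach, bump) → (Approach, motors_on)
  (Approach, arrived) → (Approach, spin_ccw)  ← event matches
  (Approach, target_lost) → (Approach, motors_on)
  (Approach, grasp_ok) → (Approach, lamp_flash)
event = arrived selects (Approach, spin_ccw)

mode=Approach action=spin_ccw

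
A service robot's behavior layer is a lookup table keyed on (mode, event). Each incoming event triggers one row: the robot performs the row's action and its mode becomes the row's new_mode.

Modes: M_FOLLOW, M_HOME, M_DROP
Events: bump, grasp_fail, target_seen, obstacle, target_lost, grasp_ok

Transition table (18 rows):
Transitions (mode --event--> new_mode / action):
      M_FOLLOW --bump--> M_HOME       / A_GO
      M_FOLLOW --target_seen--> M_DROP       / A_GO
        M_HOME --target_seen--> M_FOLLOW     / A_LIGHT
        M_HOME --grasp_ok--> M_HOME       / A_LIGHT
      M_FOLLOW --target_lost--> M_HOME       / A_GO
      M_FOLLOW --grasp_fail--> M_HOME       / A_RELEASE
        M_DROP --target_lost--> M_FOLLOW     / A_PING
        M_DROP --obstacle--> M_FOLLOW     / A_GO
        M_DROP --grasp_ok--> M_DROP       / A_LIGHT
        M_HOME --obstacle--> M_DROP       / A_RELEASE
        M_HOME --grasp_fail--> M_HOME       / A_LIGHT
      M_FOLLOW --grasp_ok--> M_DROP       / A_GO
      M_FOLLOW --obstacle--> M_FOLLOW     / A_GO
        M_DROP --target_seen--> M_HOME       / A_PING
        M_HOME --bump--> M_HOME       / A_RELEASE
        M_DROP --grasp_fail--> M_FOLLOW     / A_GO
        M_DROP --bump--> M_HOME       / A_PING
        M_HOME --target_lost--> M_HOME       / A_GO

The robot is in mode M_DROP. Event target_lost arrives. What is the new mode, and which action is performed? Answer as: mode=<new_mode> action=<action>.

mode=M_FOLLOW action=A_PING

current mode = M_DROP; filter table to that mode:
  (M_DROP, target_lost) → (M_FOLLOW, A_PING)  ← event matches
  (M_DROP, obstacle) → (M_FOLLOW, A_GO)
  (M_DROP, grasp_ok) → (M_DROP, A_LIGHT)
  (M_DROP, target_seen) → (M_HOME, A_PING)
  (M_DROP, grasp_fail) → (M_FOLLOW, A_GO)
  (M_DROP, bump) → (M_HOME, A_PING)
event = target_lost selects (M_FOLLOW, A_PING)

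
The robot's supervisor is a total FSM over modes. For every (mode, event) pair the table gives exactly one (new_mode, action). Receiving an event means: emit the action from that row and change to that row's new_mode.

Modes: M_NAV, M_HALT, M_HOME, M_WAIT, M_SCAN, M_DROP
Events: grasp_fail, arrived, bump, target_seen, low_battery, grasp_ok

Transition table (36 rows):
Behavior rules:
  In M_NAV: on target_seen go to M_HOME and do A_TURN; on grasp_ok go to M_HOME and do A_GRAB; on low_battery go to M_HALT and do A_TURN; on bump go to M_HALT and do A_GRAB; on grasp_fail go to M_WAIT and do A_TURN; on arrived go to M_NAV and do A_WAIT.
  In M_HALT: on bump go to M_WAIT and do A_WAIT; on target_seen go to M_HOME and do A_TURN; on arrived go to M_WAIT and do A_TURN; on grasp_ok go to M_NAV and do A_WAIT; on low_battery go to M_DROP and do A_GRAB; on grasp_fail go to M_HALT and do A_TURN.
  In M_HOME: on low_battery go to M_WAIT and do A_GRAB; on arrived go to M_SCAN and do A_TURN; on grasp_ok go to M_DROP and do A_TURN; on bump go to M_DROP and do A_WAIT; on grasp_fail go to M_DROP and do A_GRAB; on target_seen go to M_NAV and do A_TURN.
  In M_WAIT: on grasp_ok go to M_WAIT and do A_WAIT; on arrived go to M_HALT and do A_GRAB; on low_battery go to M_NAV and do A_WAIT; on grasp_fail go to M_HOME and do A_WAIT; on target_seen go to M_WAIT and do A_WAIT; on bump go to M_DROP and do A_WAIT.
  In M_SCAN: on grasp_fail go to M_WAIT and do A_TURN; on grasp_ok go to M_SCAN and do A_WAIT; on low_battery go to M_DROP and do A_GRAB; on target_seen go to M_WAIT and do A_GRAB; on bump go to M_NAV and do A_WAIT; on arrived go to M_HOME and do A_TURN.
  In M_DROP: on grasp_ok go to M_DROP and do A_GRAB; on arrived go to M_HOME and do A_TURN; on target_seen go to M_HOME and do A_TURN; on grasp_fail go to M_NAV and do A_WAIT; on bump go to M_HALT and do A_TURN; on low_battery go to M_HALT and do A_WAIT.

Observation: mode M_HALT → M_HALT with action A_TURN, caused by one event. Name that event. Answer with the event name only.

grasp_fail

try grasp_fail: (M_HALT, grasp_fail) → (M_HALT, A_TURN)  ← matches
try arrived: (M_HALT, arrived) → (M_WAIT, A_TURN)
try bump: (M_HALT, bump) → (M_WAIT, A_WAIT)
try target_seen: (M_HALT, target_seen) → (M_HOME, A_TURN)
try low_battery: (M_HALT, low_battery) → (M_DROP, A_GRAB)
try grasp_ok: (M_HALT, grasp_ok) → (M_NAV, A_WAIT)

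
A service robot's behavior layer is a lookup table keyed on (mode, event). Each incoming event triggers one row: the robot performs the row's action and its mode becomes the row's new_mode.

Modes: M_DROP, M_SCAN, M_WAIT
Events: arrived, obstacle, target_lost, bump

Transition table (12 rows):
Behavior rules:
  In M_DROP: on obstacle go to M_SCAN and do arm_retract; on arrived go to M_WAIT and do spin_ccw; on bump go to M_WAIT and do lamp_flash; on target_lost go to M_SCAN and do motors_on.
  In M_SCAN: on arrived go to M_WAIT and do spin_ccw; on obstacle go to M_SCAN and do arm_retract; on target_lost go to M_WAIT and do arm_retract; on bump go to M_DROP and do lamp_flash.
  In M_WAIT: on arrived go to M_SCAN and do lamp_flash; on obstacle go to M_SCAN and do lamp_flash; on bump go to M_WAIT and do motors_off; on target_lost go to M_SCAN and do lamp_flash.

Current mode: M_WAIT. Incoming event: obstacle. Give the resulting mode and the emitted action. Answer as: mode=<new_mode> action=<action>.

mode=M_SCAN action=lamp_flash

current mode = M_WAIT; filter table to that mode:
  (M_WAIT, arrived) → (M_SCAN, lamp_flash)
  (M_WAIT, obstacle) → (M_SCAN, lamp_flash)  ← event matches
  (M_WAIT, bump) → (M_WAIT, motors_off)
  (M_WAIT, target_lost) → (M_SCAN, lamp_flash)
event = obstacle selects (M_SCAN, lamp_flash)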